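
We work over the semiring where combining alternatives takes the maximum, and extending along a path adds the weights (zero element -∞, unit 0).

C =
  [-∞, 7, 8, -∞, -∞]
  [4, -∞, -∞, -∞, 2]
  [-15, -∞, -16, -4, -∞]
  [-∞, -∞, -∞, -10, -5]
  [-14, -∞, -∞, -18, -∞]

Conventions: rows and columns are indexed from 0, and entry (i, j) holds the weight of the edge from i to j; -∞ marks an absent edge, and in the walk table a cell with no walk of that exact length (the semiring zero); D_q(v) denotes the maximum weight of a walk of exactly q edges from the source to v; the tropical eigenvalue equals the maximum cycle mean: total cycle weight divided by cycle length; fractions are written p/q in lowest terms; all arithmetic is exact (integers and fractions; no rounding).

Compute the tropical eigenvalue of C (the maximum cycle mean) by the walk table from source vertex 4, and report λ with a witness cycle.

q=0: [-∞, -∞, -∞, -∞, 0]
q=1: [-14, -∞, -∞, -18, -∞]
q=2: [-∞, -7, -6, -28, -23]
q=3: [-3, -∞, -22, -10, -5]
q=4: [-19, 4, 5, -20, -15]
q=5: [8, -12, -11, 1, 6]
Optimal cycle mean attained by: cycle 0->1->0, total 7 + 4, length 2.
Answer: λ = 11/2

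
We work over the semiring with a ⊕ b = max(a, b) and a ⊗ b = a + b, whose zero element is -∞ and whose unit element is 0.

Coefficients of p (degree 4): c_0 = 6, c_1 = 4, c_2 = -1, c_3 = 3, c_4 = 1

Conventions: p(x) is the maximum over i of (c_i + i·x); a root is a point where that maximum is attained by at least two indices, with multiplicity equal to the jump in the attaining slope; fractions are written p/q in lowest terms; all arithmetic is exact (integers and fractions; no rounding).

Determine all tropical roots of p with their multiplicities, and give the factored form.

hull edge (i=0, c=6) to (i=3, c=3): slope -1, span 3
hull edge (i=3, c=3) to (i=4, c=1): slope -2, span 1
Factored form: p(x) = 1 ⊗ (x ⊕ 1) ⊗ (x ⊕ 1) ⊗ (x ⊕ 1) ⊗ (x ⊕ 2)
Answer: roots = 1 (mult 3), 2 (mult 1)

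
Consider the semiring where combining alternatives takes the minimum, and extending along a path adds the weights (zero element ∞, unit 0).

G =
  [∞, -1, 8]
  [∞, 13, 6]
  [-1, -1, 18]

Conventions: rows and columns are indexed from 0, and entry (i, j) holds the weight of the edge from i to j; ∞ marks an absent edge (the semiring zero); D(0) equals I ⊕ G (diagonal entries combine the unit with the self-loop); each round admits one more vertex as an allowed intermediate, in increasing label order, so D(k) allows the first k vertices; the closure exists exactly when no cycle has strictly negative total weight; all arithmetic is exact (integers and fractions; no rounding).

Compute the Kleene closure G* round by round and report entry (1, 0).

D(0):
  [0, -1, 8]
  [∞, 0, 6]
  [-1, -1, 0]
D(1):
  [0, -1, 8]
  [∞, 0, 6]
  [-1, -2, 0]
D(2):
  [0, -1, 5]
  [∞, 0, 6]
  [-1, -2, 0]
D(3):
  [0, -1, 5]
  [5, 0, 6]
  [-1, -2, 0]
Answer: G*[1][0] = 5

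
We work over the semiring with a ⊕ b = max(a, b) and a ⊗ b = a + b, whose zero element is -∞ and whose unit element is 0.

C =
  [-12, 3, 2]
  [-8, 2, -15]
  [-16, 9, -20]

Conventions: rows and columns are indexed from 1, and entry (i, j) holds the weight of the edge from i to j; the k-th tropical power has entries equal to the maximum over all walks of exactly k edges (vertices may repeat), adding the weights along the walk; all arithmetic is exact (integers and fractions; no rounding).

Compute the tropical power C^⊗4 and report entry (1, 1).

C^⊗2:
  [-5, 11, -10]
  [-6, 4, -6]
  [1, 11, -6]
C^⊗3:
  [3, 13, -3]
  [-4, 6, -4]
  [3, 13, 3]
C^⊗4:
  [5, 15, 5]
  [-2, 8, -2]
  [5, 15, 5]
Key observation: the optimum is the walk 1->3->2->2->1, with weight 2 + 9 + 2 + (-8) = 5.
Optimal value attained by: walk 1->3->2->2->1.
Answer: (C^⊗4)[1][1] = 5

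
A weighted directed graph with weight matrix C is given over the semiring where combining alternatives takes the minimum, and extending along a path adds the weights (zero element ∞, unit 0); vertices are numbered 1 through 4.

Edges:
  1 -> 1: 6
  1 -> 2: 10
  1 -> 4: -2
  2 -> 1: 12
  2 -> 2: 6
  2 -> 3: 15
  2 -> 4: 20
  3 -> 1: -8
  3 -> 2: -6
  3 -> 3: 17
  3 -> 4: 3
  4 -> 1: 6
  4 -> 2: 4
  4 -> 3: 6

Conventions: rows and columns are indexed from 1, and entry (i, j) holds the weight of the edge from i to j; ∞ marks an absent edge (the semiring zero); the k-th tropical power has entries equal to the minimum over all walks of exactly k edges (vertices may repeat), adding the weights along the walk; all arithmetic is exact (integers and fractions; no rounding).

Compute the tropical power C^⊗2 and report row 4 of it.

C^⊗2:
  [4, 2, 4, 4]
  [7, 9, 21, 10]
  [-2, 0, 9, -10]
  [-2, 0, 19, 4]
Answer: row 4 of C^⊗2 = [-2, 0, 19, 4]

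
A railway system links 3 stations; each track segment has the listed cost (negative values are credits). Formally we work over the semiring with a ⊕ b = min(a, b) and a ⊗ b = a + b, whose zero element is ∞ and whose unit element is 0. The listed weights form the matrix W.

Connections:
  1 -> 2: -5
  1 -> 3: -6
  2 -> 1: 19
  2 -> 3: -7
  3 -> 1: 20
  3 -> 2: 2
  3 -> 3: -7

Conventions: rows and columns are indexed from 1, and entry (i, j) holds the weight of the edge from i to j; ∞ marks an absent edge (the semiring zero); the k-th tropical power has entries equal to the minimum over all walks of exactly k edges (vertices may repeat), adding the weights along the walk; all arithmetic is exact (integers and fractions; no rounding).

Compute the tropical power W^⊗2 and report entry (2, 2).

W^⊗2:
  [14, -4, -13]
  [13, -5, -14]
  [13, -5, -14]
Key observation: the optimum is the walk 2->3->2, with weight (-7) + 2 = -5.
Optimal value attained by: walk 2->3->2.
Answer: (W^⊗2)[2][2] = -5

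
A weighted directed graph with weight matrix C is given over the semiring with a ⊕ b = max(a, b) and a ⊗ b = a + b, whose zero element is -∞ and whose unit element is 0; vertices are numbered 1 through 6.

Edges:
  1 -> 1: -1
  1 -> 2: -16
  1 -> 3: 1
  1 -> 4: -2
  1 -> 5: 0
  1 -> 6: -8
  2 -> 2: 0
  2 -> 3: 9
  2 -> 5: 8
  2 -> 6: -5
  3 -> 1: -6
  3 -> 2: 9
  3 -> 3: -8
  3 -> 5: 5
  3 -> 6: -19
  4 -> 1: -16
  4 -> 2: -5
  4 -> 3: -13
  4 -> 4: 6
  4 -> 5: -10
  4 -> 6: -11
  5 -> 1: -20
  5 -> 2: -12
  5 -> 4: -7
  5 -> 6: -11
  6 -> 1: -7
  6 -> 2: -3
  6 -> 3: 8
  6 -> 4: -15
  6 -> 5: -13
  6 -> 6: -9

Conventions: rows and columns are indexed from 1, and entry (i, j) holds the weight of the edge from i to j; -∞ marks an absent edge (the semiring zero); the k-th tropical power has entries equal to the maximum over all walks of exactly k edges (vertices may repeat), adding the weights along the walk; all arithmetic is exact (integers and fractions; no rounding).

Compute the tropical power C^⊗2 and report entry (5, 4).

C^⊗2:
  [-2, 10, 0, 4, 6, -9]
  [3, 18, 9, 1, 14, -3]
  [-7, 9, 18, -2, 17, 4]
  [-10, 1, 4, 12, 3, -5]
  [-18, -12, -3, -1, -4, -17]
  [2, 17, 6, -9, 13, -8]
Key observation: the optimum is the walk 5->4->4, with weight (-7) + 6 = -1.
Optimal value attained by: walk 5->4->4.
Answer: (C^⊗2)[5][4] = -1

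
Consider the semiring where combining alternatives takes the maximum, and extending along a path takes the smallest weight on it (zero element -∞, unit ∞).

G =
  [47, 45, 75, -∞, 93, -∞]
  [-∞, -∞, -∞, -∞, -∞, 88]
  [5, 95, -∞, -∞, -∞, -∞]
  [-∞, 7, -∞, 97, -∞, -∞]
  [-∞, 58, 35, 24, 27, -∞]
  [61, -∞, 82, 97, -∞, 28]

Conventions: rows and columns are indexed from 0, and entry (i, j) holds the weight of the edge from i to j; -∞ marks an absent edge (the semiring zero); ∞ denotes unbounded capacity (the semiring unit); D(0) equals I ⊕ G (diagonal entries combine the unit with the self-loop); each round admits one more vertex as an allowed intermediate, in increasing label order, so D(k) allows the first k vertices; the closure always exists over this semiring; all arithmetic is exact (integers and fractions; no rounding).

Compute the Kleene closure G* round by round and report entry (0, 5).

D(0):
  [∞, 45, 75, -∞, 93, -∞]
  [-∞, ∞, -∞, -∞, -∞, 88]
  [5, 95, ∞, -∞, -∞, -∞]
  [-∞, 7, -∞, ∞, -∞, -∞]
  [-∞, 58, 35, 24, ∞, -∞]
  [61, -∞, 82, 97, -∞, ∞]
D(1):
  [∞, 45, 75, -∞, 93, -∞]
  [-∞, ∞, -∞, -∞, -∞, 88]
  [5, 95, ∞, -∞, 5, -∞]
  [-∞, 7, -∞, ∞, -∞, -∞]
  [-∞, 58, 35, 24, ∞, -∞]
  [61, 45, 82, 97, 61, ∞]
D(2):
  [∞, 45, 75, -∞, 93, 45]
  [-∞, ∞, -∞, -∞, -∞, 88]
  [5, 95, ∞, -∞, 5, 88]
  [-∞, 7, -∞, ∞, -∞, 7]
  [-∞, 58, 35, 24, ∞, 58]
  [61, 45, 82, 97, 61, ∞]
D(3):
  [∞, 75, 75, -∞, 93, 75]
  [-∞, ∞, -∞, -∞, -∞, 88]
  [5, 95, ∞, -∞, 5, 88]
  [-∞, 7, -∞, ∞, -∞, 7]
  [5, 58, 35, 24, ∞, 58]
  [61, 82, 82, 97, 61, ∞]
D(4):
  [∞, 75, 75, -∞, 93, 75]
  [-∞, ∞, -∞, -∞, -∞, 88]
  [5, 95, ∞, -∞, 5, 88]
  [-∞, 7, -∞, ∞, -∞, 7]
  [5, 58, 35, 24, ∞, 58]
  [61, 82, 82, 97, 61, ∞]
D(5):
  [∞, 75, 75, 24, 93, 75]
  [-∞, ∞, -∞, -∞, -∞, 88]
  [5, 95, ∞, 5, 5, 88]
  [-∞, 7, -∞, ∞, -∞, 7]
  [5, 58, 35, 24, ∞, 58]
  [61, 82, 82, 97, 61, ∞]
D(6):
  [∞, 75, 75, 75, 93, 75]
  [61, ∞, 82, 88, 61, 88]
  [61, 95, ∞, 88, 61, 88]
  [7, 7, 7, ∞, 7, 7]
  [58, 58, 58, 58, ∞, 58]
  [61, 82, 82, 97, 61, ∞]
Answer: G*[0][5] = 75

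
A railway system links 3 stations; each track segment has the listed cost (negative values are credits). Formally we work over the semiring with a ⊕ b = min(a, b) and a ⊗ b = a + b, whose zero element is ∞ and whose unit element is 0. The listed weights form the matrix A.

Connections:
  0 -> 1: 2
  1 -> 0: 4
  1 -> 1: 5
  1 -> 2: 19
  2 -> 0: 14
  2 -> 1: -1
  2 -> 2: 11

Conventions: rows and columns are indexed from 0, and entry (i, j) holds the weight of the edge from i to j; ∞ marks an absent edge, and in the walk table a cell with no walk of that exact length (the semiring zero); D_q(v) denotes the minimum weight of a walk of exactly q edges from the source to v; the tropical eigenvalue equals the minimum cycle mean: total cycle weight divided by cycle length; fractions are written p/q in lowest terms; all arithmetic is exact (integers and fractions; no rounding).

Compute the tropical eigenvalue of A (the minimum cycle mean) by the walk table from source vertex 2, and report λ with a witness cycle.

q=0: [∞, ∞, 0]
q=1: [14, -1, 11]
q=2: [3, 4, 18]
q=3: [8, 5, 23]
Optimal cycle mean attained by: cycle 0->1->0, total 2 + 4, length 2.
Answer: λ = 3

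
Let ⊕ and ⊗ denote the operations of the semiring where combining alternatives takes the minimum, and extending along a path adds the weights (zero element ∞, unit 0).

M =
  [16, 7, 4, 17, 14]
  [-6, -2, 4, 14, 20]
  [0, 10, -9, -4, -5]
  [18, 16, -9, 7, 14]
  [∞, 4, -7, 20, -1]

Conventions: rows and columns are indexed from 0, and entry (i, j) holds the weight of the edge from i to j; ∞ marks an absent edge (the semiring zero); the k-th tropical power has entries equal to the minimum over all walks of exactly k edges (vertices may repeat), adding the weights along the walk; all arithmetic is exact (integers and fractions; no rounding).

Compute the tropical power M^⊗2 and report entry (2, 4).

M^⊗2:
  [1, 5, -5, 0, -1]
  [-8, -4, -5, 0, -1]
  [-9, -1, -18, -13, -14]
  [-9, 1, -18, -13, -14]
  [-7, 2, -16, -11, -12]
Key observation: the optimum is the walk 2->2->4, with weight (-9) + (-5) = -14.
Optimal value attained by: walk 2->2->4.
Answer: (M^⊗2)[2][4] = -14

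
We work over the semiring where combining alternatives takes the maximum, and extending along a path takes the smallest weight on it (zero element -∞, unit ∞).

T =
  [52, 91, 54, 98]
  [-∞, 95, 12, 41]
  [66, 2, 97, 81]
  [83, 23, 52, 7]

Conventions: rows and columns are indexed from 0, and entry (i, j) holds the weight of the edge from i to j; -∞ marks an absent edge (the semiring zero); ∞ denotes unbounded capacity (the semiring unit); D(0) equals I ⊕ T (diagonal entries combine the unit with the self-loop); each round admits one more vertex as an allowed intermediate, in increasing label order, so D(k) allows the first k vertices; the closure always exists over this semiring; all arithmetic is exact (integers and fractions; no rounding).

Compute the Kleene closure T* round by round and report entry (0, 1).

D(0):
  [∞, 91, 54, 98]
  [-∞, ∞, 12, 41]
  [66, 2, ∞, 81]
  [83, 23, 52, ∞]
D(1):
  [∞, 91, 54, 98]
  [-∞, ∞, 12, 41]
  [66, 66, ∞, 81]
  [83, 83, 54, ∞]
D(2):
  [∞, 91, 54, 98]
  [-∞, ∞, 12, 41]
  [66, 66, ∞, 81]
  [83, 83, 54, ∞]
D(3):
  [∞, 91, 54, 98]
  [12, ∞, 12, 41]
  [66, 66, ∞, 81]
  [83, 83, 54, ∞]
D(4):
  [∞, 91, 54, 98]
  [41, ∞, 41, 41]
  [81, 81, ∞, 81]
  [83, 83, 54, ∞]
Answer: T*[0][1] = 91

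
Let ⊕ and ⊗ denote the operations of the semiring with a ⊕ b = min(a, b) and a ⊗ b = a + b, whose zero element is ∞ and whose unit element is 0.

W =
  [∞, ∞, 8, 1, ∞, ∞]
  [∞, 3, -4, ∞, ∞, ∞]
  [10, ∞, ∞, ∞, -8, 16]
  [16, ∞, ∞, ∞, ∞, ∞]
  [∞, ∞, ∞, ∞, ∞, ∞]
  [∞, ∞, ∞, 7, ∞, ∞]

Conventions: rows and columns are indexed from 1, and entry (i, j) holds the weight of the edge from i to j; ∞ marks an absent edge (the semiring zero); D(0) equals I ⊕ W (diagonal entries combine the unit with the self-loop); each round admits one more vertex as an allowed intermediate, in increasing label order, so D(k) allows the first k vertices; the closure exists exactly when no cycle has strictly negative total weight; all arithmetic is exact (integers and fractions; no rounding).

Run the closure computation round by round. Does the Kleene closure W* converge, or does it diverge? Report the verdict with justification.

D(0):
  [0, ∞, 8, 1, ∞, ∞]
  [∞, 0, -4, ∞, ∞, ∞]
  [10, ∞, 0, ∞, -8, 16]
  [16, ∞, ∞, 0, ∞, ∞]
  [∞, ∞, ∞, ∞, 0, ∞]
  [∞, ∞, ∞, 7, ∞, 0]
D(1):
  [0, ∞, 8, 1, ∞, ∞]
  [∞, 0, -4, ∞, ∞, ∞]
  [10, ∞, 0, 11, -8, 16]
  [16, ∞, 24, 0, ∞, ∞]
  [∞, ∞, ∞, ∞, 0, ∞]
  [∞, ∞, ∞, 7, ∞, 0]
D(2):
  [0, ∞, 8, 1, ∞, ∞]
  [∞, 0, -4, ∞, ∞, ∞]
  [10, ∞, 0, 11, -8, 16]
  [16, ∞, 24, 0, ∞, ∞]
  [∞, ∞, ∞, ∞, 0, ∞]
  [∞, ∞, ∞, 7, ∞, 0]
D(3):
  [0, ∞, 8, 1, 0, 24]
  [6, 0, -4, 7, -12, 12]
  [10, ∞, 0, 11, -8, 16]
  [16, ∞, 24, 0, 16, 40]
  [∞, ∞, ∞, ∞, 0, ∞]
  [∞, ∞, ∞, 7, ∞, 0]
D(4):
  [0, ∞, 8, 1, 0, 24]
  [6, 0, -4, 7, -12, 12]
  [10, ∞, 0, 11, -8, 16]
  [16, ∞, 24, 0, 16, 40]
  [∞, ∞, ∞, ∞, 0, ∞]
  [23, ∞, 31, 7, 23, 0]
D(5):
  [0, ∞, 8, 1, 0, 24]
  [6, 0, -4, 7, -12, 12]
  [10, ∞, 0, 11, -8, 16]
  [16, ∞, 24, 0, 16, 40]
  [∞, ∞, ∞, ∞, 0, ∞]
  [23, ∞, 31, 7, 23, 0]
D(6):
  [0, ∞, 8, 1, 0, 24]
  [6, 0, -4, 7, -12, 12]
  [10, ∞, 0, 11, -8, 16]
  [16, ∞, 24, 0, 16, 40]
  [∞, ∞, ∞, ∞, 0, ∞]
  [23, ∞, 31, 7, 23, 0]
Key observation: every diagonal entry stays at the unit through all rounds, so no improving cycle exists.
Answer: CONVERGES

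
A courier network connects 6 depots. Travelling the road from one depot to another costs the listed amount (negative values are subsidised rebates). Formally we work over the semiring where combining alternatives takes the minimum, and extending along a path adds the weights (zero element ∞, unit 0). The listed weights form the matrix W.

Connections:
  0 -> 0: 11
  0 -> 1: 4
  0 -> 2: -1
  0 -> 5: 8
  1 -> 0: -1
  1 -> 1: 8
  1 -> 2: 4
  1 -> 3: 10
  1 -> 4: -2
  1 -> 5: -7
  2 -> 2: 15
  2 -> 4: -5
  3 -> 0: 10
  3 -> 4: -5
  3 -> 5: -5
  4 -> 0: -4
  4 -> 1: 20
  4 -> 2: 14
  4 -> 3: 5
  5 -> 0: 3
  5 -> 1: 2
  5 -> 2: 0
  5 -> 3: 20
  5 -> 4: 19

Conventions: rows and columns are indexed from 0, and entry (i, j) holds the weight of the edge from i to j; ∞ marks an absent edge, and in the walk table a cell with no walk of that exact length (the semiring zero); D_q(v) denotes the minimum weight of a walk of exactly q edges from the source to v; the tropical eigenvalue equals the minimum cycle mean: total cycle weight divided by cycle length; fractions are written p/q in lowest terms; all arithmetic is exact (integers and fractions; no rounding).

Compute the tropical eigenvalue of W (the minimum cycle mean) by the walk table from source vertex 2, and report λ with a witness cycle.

q=0: [∞, ∞, 0, ∞, ∞, ∞]
q=1: [∞, ∞, 15, ∞, -5, ∞]
q=2: [-9, 15, 9, 0, 10, ∞]
q=3: [2, -5, -10, 15, -5, -5]
q=4: [-9, -3, -5, 0, -15, -12]
q=5: [-19, -10, -12, -10, -10, -10]
q=6: [-14, -15, -20, -5, -17, -17]
Optimal cycle mean attained by: cycle 0->2->4->0, total (-1) + (-5) + (-4), length 3.
Answer: λ = -10/3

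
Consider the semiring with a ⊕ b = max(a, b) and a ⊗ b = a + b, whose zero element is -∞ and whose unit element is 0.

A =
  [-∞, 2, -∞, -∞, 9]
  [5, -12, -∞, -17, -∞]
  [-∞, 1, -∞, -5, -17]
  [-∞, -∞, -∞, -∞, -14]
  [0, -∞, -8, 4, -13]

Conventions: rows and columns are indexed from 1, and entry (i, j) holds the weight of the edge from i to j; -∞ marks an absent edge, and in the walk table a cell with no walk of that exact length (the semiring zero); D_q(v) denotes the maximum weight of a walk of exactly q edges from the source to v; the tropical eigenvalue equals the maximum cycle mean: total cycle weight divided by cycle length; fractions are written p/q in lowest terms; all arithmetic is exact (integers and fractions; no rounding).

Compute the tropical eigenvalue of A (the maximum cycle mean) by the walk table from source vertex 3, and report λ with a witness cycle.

q=0: [-∞, -∞, 0, -∞, -∞]
q=1: [-∞, 1, -∞, -5, -17]
q=2: [6, -11, -25, -13, -19]
q=3: [-6, 8, -27, -15, 15]
q=4: [15, -4, 7, 19, 3]
q=5: [3, 17, -5, 7, 24]
Optimal cycle mean attained by: cycle 1->5->1, total 9 + 0, length 2.
Answer: λ = 9/2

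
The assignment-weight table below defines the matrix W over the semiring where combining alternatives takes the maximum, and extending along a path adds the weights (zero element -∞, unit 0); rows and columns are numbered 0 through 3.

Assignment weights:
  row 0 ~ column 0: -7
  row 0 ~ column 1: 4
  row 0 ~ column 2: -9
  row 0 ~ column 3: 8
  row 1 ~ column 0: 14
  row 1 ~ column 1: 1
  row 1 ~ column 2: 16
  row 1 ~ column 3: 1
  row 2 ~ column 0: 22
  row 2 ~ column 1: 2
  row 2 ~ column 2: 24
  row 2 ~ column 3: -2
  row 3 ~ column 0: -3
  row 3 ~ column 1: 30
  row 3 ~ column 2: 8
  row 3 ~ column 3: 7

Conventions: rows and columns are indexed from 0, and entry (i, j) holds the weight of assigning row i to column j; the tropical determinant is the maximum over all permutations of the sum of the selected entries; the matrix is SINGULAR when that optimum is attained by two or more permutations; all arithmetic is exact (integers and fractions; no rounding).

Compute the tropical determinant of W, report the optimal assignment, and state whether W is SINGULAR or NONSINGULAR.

σ = (0, 1, 2, 3): (-7) + 1 + 24 + 7 = 25
σ = (0, 1, 3, 2): (-7) + 1 + (-2) + 8 = 0
σ = (0, 2, 1, 3): (-7) + 16 + 2 + 7 = 18
σ = (0, 2, 3, 1): (-7) + 16 + (-2) + 30 = 37
σ = (0, 3, 1, 2): (-7) + 1 + 2 + 8 = 4
σ = (0, 3, 2, 1): (-7) + 1 + 24 + 30 = 48
σ = (1, 0, 2, 3): 4 + 14 + 24 + 7 = 49
σ = (1, 0, 3, 2): 4 + 14 + (-2) + 8 = 24
σ = (1, 2, 0, 3): 4 + 16 + 22 + 7 = 49
σ = (1, 2, 3, 0): 4 + 16 + (-2) + (-3) = 15
σ = (1, 3, 0, 2): 4 + 1 + 22 + 8 = 35
σ = (1, 3, 2, 0): 4 + 1 + 24 + (-3) = 26
σ = (2, 0, 1, 3): (-9) + 14 + 2 + 7 = 14
σ = (2, 0, 3, 1): (-9) + 14 + (-2) + 30 = 33
σ = (2, 1, 0, 3): (-9) + 1 + 22 + 7 = 21
σ = (2, 1, 3, 0): (-9) + 1 + (-2) + (-3) = -13
σ = (2, 3, 0, 1): (-9) + 1 + 22 + 30 = 44
σ = (2, 3, 1, 0): (-9) + 1 + 2 + (-3) = -9
σ = (3, 0, 1, 2): 8 + 14 + 2 + 8 = 32
σ = (3, 0, 2, 1): 8 + 14 + 24 + 30 = 76
σ = (3, 1, 0, 2): 8 + 1 + 22 + 8 = 39
σ = (3, 1, 2, 0): 8 + 1 + 24 + (-3) = 30
σ = (3, 2, 0, 1): 8 + 16 + 22 + 30 = 76
σ = (3, 2, 1, 0): 8 + 16 + 2 + (-3) = 23
Optimal value attained by: σ = (3, 0, 2, 1).
Answer: det⊕(W) = 76; verdict: SINGULAR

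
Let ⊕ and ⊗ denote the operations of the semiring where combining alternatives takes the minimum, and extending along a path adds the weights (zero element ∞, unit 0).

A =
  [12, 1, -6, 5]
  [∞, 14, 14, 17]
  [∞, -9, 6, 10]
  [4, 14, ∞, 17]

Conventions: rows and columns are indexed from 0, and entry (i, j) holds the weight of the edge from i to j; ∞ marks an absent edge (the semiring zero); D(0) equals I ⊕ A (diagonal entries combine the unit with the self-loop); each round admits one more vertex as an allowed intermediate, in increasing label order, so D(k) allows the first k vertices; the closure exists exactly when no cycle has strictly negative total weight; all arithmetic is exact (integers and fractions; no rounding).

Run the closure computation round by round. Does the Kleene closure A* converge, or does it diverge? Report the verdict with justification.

D(0):
  [0, 1, -6, 5]
  [∞, 0, 14, 17]
  [∞, -9, 0, 10]
  [4, 14, ∞, 0]
D(1):
  [0, 1, -6, 5]
  [∞, 0, 14, 17]
  [∞, -9, 0, 10]
  [4, 5, -2, 0]
D(2):
  [0, 1, -6, 5]
  [∞, 0, 14, 17]
  [∞, -9, 0, 8]
  [4, 5, -2, 0]
D(3):
  [0, -15, -6, 2]
  [∞, 0, 14, 17]
  [∞, -9, 0, 8]
  [4, -11, -2, 0]
D(4):
  [0, -15, -6, 2]
  [21, 0, 14, 17]
  [12, -9, 0, 8]
  [4, -11, -2, 0]
Key observation: every diagonal entry stays at the unit through all rounds, so no improving cycle exists.
Answer: CONVERGES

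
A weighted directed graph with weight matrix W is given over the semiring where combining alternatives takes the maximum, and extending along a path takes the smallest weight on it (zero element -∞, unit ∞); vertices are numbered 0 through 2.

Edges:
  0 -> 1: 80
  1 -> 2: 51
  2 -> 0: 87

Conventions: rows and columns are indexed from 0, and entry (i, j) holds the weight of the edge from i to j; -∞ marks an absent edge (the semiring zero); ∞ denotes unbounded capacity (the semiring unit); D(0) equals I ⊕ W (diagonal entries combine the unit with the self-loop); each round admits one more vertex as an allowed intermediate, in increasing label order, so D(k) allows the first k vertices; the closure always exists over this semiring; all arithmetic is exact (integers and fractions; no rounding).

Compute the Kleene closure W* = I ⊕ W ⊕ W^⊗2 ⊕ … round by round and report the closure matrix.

D(0):
  [∞, 80, -∞]
  [-∞, ∞, 51]
  [87, -∞, ∞]
D(1):
  [∞, 80, -∞]
  [-∞, ∞, 51]
  [87, 80, ∞]
D(2):
  [∞, 80, 51]
  [-∞, ∞, 51]
  [87, 80, ∞]
D(3):
  [∞, 80, 51]
  [51, ∞, 51]
  [87, 80, ∞]
Answer: W* = [[∞, 80, 51], [51, ∞, 51], [87, 80, ∞]]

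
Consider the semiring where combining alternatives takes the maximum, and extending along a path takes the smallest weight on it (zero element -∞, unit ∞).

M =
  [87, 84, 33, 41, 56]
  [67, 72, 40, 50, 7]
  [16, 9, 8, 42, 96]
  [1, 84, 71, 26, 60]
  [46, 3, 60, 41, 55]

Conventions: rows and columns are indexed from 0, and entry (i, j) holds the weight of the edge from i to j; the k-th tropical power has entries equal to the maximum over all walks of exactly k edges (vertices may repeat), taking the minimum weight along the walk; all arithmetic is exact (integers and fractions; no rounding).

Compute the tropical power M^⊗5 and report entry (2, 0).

M^⊗2:
  [87, 84, 56, 50, 56]
  [67, 72, 50, 50, 56]
  [46, 42, 60, 41, 55]
  [67, 72, 60, 50, 71]
  [46, 46, 55, 42, 60]
M^⊗3:
  [87, 84, 56, 50, 56]
  [67, 72, 56, 50, 56]
  [46, 46, 55, 42, 60]
  [67, 72, 60, 50, 60]
  [46, 46, 60, 46, 55]
M^⊗4:
  [87, 84, 56, 50, 56]
  [67, 72, 56, 50, 56]
  [46, 46, 60, 46, 55]
  [67, 72, 60, 50, 60]
  [46, 46, 55, 46, 60]
M^⊗5:
  [87, 84, 56, 50, 56]
  [67, 72, 56, 50, 56]
  [46, 46, 55, 46, 60]
  [67, 72, 60, 50, 60]
  [46, 46, 60, 46, 55]
Key observation: the optimum is the walk 2->4->0->0->0->0, with weight 96 min 46 min 87 min 87 min 87 = 46.
Optimal value attained by: walk 2->4->0->0->0->0.
Answer: (M^⊗5)[2][0] = 46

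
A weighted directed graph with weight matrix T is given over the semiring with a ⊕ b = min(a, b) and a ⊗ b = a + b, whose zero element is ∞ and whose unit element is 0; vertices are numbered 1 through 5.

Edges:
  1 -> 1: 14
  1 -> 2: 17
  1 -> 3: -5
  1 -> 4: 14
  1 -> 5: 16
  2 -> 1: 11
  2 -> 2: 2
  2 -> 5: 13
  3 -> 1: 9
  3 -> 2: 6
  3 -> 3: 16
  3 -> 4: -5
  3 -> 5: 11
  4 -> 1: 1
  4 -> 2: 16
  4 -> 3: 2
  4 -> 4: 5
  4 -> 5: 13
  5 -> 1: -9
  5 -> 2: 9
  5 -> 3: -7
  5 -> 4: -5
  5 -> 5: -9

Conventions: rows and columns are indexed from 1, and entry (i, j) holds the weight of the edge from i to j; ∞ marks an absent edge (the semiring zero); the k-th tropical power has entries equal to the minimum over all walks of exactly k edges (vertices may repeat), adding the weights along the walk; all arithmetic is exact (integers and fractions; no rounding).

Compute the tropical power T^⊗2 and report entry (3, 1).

T^⊗2:
  [4, 1, 9, -10, 6]
  [4, 4, 6, 8, 4]
  [-4, 8, -3, 0, 2]
  [4, 8, -4, -3, 4]
  [-18, -1, -16, -14, -18]
Key observation: the optimum is the walk 3->4->1, with weight (-5) + 1 = -4.
Optimal value attained by: walk 3->4->1.
Answer: (T^⊗2)[3][1] = -4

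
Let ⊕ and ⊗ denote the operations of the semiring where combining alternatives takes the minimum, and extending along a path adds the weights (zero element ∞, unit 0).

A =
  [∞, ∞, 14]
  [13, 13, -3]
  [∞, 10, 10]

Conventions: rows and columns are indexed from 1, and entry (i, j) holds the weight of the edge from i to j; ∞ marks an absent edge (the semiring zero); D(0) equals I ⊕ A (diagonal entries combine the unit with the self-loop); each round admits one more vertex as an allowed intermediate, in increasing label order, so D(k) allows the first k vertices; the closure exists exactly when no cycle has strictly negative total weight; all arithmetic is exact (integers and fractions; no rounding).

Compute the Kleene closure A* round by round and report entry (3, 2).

D(0):
  [0, ∞, 14]
  [13, 0, -3]
  [∞, 10, 0]
D(1):
  [0, ∞, 14]
  [13, 0, -3]
  [∞, 10, 0]
D(2):
  [0, ∞, 14]
  [13, 0, -3]
  [23, 10, 0]
D(3):
  [0, 24, 14]
  [13, 0, -3]
  [23, 10, 0]
Answer: A*[3][2] = 10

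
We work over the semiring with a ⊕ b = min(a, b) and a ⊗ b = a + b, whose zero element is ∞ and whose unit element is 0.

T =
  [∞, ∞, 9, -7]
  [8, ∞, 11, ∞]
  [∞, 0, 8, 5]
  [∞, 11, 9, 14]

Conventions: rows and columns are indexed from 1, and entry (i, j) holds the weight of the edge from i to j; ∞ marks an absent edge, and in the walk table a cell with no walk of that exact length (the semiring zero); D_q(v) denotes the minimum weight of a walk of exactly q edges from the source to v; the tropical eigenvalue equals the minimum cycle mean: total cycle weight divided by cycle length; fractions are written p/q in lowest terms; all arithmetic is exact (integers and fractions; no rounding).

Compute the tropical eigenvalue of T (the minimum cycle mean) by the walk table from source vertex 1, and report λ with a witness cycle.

q=0: [0, ∞, ∞, ∞]
q=1: [∞, ∞, 9, -7]
q=2: [∞, 4, 2, 7]
q=3: [12, 2, 10, 7]
q=4: [10, 10, 13, 5]
Optimal cycle mean attained by: cycle 1->4->3->2->1, total (-7) + 9 + 0 + 8, length 4.
Answer: λ = 5/2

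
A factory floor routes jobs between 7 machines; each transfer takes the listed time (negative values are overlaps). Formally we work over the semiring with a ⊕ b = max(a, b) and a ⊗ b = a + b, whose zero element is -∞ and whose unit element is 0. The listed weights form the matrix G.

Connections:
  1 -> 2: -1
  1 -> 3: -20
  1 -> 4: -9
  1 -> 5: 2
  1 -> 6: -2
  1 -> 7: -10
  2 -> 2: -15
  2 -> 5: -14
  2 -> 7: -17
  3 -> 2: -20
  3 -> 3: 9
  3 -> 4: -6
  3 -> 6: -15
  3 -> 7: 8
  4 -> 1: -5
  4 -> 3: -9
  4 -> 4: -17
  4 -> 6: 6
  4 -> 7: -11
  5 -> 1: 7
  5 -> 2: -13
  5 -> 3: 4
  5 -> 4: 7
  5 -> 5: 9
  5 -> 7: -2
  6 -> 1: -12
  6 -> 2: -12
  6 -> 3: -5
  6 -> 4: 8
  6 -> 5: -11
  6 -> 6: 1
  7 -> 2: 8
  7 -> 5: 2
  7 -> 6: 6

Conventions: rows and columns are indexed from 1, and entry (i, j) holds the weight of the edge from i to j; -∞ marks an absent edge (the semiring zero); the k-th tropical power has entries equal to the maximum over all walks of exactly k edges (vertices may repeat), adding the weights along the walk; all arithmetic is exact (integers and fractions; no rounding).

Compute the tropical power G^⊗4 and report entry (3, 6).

G^⊗2:
  [9, -2, 6, 9, 11, -1, 0]
  [-7, -9, -10, -7, -5, -11, -16]
  [-11, 16, 18, 3, 10, 14, 17]
  [-6, -3, 1, 14, -3, 7, -1]
  [16, 6, 13, 16, 18, 13, 12]
  [3, -11, 4, 9, -2, 14, 3]
  [9, -6, 6, 14, 11, 7, 0]
G^⊗3:
  [18, 8, 15, 18, 20, 15, 14]
  [2, -8, -1, 2, 4, -1, -2]
  [17, 25, 27, 22, 19, 23, 26]
  [9, 7, 10, 15, 6, 20, 9]
  [25, 20, 22, 25, 27, 22, 21]
  [5, 11, 13, 22, 7, 15, 12]
  [18, 8, 15, 18, 20, 20, 14]
G^⊗4:
  [27, 22, 24, 27, 29, 24, 23]
  [11, 6, 8, 11, 13, 8, 7]
  [26, 34, 36, 31, 28, 32, 35]
  [13, 17, 19, 28, 15, 21, 18]
  [34, 29, 31, 34, 36, 31, 30]
  [17, 20, 22, 23, 16, 28, 21]
  [27, 22, 24, 28, 29, 24, 23]
Key observation: the optimum is the walk 3->3->3->7->6, with weight 9 + 9 + 8 + 6 = 32.
Optimal value attained by: walk 3->3->3->7->6.
Answer: (G^⊗4)[3][6] = 32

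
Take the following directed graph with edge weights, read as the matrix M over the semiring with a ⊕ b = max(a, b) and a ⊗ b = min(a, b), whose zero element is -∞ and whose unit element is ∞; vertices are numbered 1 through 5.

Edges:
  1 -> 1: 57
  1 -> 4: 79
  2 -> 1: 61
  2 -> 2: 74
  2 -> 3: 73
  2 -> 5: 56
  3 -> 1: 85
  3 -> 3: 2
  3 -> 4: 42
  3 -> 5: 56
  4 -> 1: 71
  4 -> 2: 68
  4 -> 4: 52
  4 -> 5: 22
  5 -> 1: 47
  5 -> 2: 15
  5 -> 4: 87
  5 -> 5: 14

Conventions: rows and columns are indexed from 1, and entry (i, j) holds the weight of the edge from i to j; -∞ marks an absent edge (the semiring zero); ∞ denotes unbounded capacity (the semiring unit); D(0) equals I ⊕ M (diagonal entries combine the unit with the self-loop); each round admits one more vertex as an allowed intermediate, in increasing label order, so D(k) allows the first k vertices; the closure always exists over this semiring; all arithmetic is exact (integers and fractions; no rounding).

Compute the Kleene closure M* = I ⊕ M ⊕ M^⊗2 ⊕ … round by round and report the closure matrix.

D(0):
  [∞, -∞, -∞, 79, -∞]
  [61, ∞, 73, -∞, 56]
  [85, -∞, ∞, 42, 56]
  [71, 68, -∞, ∞, 22]
  [47, 15, -∞, 87, ∞]
D(1):
  [∞, -∞, -∞, 79, -∞]
  [61, ∞, 73, 61, 56]
  [85, -∞, ∞, 79, 56]
  [71, 68, -∞, ∞, 22]
  [47, 15, -∞, 87, ∞]
D(2):
  [∞, -∞, -∞, 79, -∞]
  [61, ∞, 73, 61, 56]
  [85, -∞, ∞, 79, 56]
  [71, 68, 68, ∞, 56]
  [47, 15, 15, 87, ∞]
D(3):
  [∞, -∞, -∞, 79, -∞]
  [73, ∞, 73, 73, 56]
  [85, -∞, ∞, 79, 56]
  [71, 68, 68, ∞, 56]
  [47, 15, 15, 87, ∞]
D(4):
  [∞, 68, 68, 79, 56]
  [73, ∞, 73, 73, 56]
  [85, 68, ∞, 79, 56]
  [71, 68, 68, ∞, 56]
  [71, 68, 68, 87, ∞]
D(5):
  [∞, 68, 68, 79, 56]
  [73, ∞, 73, 73, 56]
  [85, 68, ∞, 79, 56]
  [71, 68, 68, ∞, 56]
  [71, 68, 68, 87, ∞]
Answer: M* = [[∞, 68, 68, 79, 56], [73, ∞, 73, 73, 56], [85, 68, ∞, 79, 56], [71, 68, 68, ∞, 56], [71, 68, 68, 87, ∞]]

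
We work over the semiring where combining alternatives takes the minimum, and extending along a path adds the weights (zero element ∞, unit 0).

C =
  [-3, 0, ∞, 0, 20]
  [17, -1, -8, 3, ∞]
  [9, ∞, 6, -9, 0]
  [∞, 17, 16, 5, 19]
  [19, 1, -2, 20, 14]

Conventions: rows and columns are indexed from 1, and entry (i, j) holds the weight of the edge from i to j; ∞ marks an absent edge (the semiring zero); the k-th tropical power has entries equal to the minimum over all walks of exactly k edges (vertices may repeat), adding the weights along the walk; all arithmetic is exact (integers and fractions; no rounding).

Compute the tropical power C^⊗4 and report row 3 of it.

C^⊗2:
  [-6, -3, -8, -3, 17]
  [1, -2, -9, -17, -8]
  [6, 1, -2, -4, 6]
  [25, 16, 9, 7, 16]
  [7, 0, -7, -11, -2]
C^⊗3:
  [-9, -6, -11, -17, -8]
  [-2, -7, -10, -18, -9]
  [3, 0, -7, -11, -2]
  [18, 15, 8, 0, 9]
  [2, -1, -8, -16, -7]
C^⊗4:
  [-12, -9, -14, -20, -11]
  [-5, -8, -15, -19, -10]
  [0, -1, -8, -16, -7]
  [15, 10, 7, -1, 8]
  [-1, -6, -9, -17, -8]
Answer: row 3 of C^⊗4 = [0, -1, -8, -16, -7]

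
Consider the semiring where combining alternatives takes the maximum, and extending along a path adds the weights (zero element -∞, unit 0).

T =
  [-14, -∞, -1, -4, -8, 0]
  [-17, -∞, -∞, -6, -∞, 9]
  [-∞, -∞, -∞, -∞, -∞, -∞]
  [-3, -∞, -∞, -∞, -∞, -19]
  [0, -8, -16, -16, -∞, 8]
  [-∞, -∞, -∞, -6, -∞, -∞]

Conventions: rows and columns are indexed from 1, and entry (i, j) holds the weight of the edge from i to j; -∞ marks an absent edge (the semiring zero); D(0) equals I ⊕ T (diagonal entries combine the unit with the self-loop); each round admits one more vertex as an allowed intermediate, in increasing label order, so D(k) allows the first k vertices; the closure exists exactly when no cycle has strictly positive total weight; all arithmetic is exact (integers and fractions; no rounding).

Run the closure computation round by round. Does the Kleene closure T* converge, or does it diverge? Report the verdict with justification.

D(0):
  [0, -∞, -1, -4, -8, 0]
  [-17, 0, -∞, -6, -∞, 9]
  [-∞, -∞, 0, -∞, -∞, -∞]
  [-3, -∞, -∞, 0, -∞, -19]
  [0, -8, -16, -16, 0, 8]
  [-∞, -∞, -∞, -6, -∞, 0]
D(1):
  [0, -∞, -1, -4, -8, 0]
  [-17, 0, -18, -6, -25, 9]
  [-∞, -∞, 0, -∞, -∞, -∞]
  [-3, -∞, -4, 0, -11, -3]
  [0, -8, -1, -4, 0, 8]
  [-∞, -∞, -∞, -6, -∞, 0]
D(2):
  [0, -∞, -1, -4, -8, 0]
  [-17, 0, -18, -6, -25, 9]
  [-∞, -∞, 0, -∞, -∞, -∞]
  [-3, -∞, -4, 0, -11, -3]
  [0, -8, -1, -4, 0, 8]
  [-∞, -∞, -∞, -6, -∞, 0]
D(3):
  [0, -∞, -1, -4, -8, 0]
  [-17, 0, -18, -6, -25, 9]
  [-∞, -∞, 0, -∞, -∞, -∞]
  [-3, -∞, -4, 0, -11, -3]
  [0, -8, -1, -4, 0, 8]
  [-∞, -∞, -∞, -6, -∞, 0]
D(4):
  [0, -∞, -1, -4, -8, 0]
  [-9, 0, -10, -6, -17, 9]
  [-∞, -∞, 0, -∞, -∞, -∞]
  [-3, -∞, -4, 0, -11, -3]
  [0, -8, -1, -4, 0, 8]
  [-9, -∞, -10, -6, -17, 0]
D(5):
  [0, -16, -1, -4, -8, 0]
  [-9, 0, -10, -6, -17, 9]
  [-∞, -∞, 0, -∞, -∞, -∞]
  [-3, -19, -4, 0, -11, -3]
  [0, -8, -1, -4, 0, 8]
  [-9, -25, -10, -6, -17, 0]
D(6):
  [0, -16, -1, -4, -8, 0]
  [0, 0, -1, 3, -8, 9]
  [-∞, -∞, 0, -∞, -∞, -∞]
  [-3, -19, -4, 0, -11, -3]
  [0, -8, -1, 2, 0, 8]
  [-9, -25, -10, -6, -17, 0]
Key observation: every diagonal entry stays at the unit through all rounds, so no improving cycle exists.
Answer: CONVERGES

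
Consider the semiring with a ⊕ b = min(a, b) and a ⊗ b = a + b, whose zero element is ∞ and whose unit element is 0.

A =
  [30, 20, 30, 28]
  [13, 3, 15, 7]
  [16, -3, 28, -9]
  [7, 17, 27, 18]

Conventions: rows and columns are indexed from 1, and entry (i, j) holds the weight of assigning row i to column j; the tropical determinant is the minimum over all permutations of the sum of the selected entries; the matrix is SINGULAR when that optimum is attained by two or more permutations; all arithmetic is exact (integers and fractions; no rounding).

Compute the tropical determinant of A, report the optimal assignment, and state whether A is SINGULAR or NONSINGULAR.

σ = (1, 2, 3, 4): 30 + 3 + 28 + 18 = 79
σ = (1, 2, 4, 3): 30 + 3 + (-9) + 27 = 51
σ = (1, 3, 2, 4): 30 + 15 + (-3) + 18 = 60
σ = (1, 3, 4, 2): 30 + 15 + (-9) + 17 = 53
σ = (1, 4, 2, 3): 30 + 7 + (-3) + 27 = 61
σ = (1, 4, 3, 2): 30 + 7 + 28 + 17 = 82
σ = (2, 1, 3, 4): 20 + 13 + 28 + 18 = 79
σ = (2, 1, 4, 3): 20 + 13 + (-9) + 27 = 51
σ = (2, 3, 1, 4): 20 + 15 + 16 + 18 = 69
σ = (2, 3, 4, 1): 20 + 15 + (-9) + 7 = 33
σ = (2, 4, 1, 3): 20 + 7 + 16 + 27 = 70
σ = (2, 4, 3, 1): 20 + 7 + 28 + 7 = 62
σ = (3, 1, 2, 4): 30 + 13 + (-3) + 18 = 58
σ = (3, 1, 4, 2): 30 + 13 + (-9) + 17 = 51
σ = (3, 2, 1, 4): 30 + 3 + 16 + 18 = 67
σ = (3, 2, 4, 1): 30 + 3 + (-9) + 7 = 31
σ = (3, 4, 1, 2): 30 + 7 + 16 + 17 = 70
σ = (3, 4, 2, 1): 30 + 7 + (-3) + 7 = 41
σ = (4, 1, 2, 3): 28 + 13 + (-3) + 27 = 65
σ = (4, 1, 3, 2): 28 + 13 + 28 + 17 = 86
σ = (4, 2, 1, 3): 28 + 3 + 16 + 27 = 74
σ = (4, 2, 3, 1): 28 + 3 + 28 + 7 = 66
σ = (4, 3, 1, 2): 28 + 15 + 16 + 17 = 76
σ = (4, 3, 2, 1): 28 + 15 + (-3) + 7 = 47
Optimal value attained by: σ = (3, 2, 4, 1).
Answer: det⊕(A) = 31; verdict: NONSINGULAR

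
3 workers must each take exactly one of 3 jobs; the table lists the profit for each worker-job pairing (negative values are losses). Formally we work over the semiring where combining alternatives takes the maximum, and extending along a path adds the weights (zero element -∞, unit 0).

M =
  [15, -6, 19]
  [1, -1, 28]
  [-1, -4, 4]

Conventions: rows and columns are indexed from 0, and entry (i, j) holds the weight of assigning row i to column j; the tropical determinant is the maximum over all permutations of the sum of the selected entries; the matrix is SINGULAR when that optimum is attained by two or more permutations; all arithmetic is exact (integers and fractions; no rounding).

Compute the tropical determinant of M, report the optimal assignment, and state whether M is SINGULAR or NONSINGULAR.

σ = (0, 1, 2): 15 + (-1) + 4 = 18
σ = (0, 2, 1): 15 + 28 + (-4) = 39
σ = (1, 0, 2): (-6) + 1 + 4 = -1
σ = (1, 2, 0): (-6) + 28 + (-1) = 21
σ = (2, 0, 1): 19 + 1 + (-4) = 16
σ = (2, 1, 0): 19 + (-1) + (-1) = 17
Optimal value attained by: σ = (0, 2, 1).
Answer: det⊕(M) = 39; verdict: NONSINGULAR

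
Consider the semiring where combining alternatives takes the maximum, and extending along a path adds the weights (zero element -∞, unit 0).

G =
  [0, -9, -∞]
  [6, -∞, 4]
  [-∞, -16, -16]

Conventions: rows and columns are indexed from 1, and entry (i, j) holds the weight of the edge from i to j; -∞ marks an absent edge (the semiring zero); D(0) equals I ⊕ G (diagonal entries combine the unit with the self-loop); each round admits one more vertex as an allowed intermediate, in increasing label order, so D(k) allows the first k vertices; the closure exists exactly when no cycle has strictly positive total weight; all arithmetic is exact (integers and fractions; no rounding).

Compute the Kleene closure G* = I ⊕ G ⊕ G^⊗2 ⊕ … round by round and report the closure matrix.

D(0):
  [0, -9, -∞]
  [6, 0, 4]
  [-∞, -16, 0]
D(1):
  [0, -9, -∞]
  [6, 0, 4]
  [-∞, -16, 0]
D(2):
  [0, -9, -5]
  [6, 0, 4]
  [-10, -16, 0]
D(3):
  [0, -9, -5]
  [6, 0, 4]
  [-10, -16, 0]
Answer: G* = [[0, -9, -5], [6, 0, 4], [-10, -16, 0]]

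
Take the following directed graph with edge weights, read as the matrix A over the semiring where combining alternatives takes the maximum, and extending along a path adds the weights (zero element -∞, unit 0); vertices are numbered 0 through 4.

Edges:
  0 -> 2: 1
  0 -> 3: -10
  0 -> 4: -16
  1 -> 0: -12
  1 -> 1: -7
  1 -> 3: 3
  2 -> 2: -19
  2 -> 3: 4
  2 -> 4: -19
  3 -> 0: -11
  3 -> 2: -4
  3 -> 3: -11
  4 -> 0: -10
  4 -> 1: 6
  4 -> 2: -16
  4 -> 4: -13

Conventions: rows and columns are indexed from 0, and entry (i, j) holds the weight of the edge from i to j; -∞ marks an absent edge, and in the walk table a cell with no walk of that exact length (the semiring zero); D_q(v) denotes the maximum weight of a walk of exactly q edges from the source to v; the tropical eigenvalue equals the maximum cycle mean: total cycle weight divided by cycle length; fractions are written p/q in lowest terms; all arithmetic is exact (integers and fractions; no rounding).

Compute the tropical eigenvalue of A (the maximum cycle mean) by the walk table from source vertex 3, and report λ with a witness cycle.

q=0: [-∞, -∞, -∞, 0, -∞]
q=1: [-11, -∞, -4, -11, -∞]
q=2: [-22, -∞, -10, 0, -23]
q=3: [-11, -17, -4, -6, -29]
q=4: [-17, -23, -10, 0, -23]
q=5: [-11, -17, -4, -6, -29]
Optimal cycle mean attained by: cycle 2->3->2, total 4 + (-4), length 2.
Answer: λ = 0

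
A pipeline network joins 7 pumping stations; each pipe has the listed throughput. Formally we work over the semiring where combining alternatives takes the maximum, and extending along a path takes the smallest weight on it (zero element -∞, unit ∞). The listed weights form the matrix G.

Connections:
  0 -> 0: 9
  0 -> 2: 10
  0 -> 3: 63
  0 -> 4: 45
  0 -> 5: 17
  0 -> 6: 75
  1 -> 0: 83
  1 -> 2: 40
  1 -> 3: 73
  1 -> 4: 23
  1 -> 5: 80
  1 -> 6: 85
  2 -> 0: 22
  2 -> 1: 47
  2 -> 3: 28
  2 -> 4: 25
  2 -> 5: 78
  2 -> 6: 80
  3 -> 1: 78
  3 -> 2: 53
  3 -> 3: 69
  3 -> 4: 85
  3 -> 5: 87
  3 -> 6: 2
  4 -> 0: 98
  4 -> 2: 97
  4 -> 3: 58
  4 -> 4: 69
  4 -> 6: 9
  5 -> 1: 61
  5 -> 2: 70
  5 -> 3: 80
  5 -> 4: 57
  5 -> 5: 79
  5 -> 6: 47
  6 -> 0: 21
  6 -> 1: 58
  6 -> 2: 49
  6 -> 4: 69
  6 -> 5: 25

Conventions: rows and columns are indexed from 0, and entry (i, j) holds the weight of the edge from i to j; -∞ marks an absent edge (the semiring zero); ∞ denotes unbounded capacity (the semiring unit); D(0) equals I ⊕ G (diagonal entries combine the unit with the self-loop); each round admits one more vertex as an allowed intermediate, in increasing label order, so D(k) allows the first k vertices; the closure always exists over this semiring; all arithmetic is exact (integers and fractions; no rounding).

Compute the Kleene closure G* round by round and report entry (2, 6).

D(0):
  [∞, -∞, 10, 63, 45, 17, 75]
  [83, ∞, 40, 73, 23, 80, 85]
  [22, 47, ∞, 28, 25, 78, 80]
  [-∞, 78, 53, ∞, 85, 87, 2]
  [98, -∞, 97, 58, ∞, -∞, 9]
  [-∞, 61, 70, 80, 57, ∞, 47]
  [21, 58, 49, -∞, 69, 25, ∞]
D(1):
  [∞, -∞, 10, 63, 45, 17, 75]
  [83, ∞, 40, 73, 45, 80, 85]
  [22, 47, ∞, 28, 25, 78, 80]
  [-∞, 78, 53, ∞, 85, 87, 2]
  [98, -∞, 97, 63, ∞, 17, 75]
  [-∞, 61, 70, 80, 57, ∞, 47]
  [21, 58, 49, 21, 69, 25, ∞]
D(2):
  [∞, -∞, 10, 63, 45, 17, 75]
  [83, ∞, 40, 73, 45, 80, 85]
  [47, 47, ∞, 47, 45, 78, 80]
  [78, 78, 53, ∞, 85, 87, 78]
  [98, -∞, 97, 63, ∞, 17, 75]
  [61, 61, 70, 80, 57, ∞, 61]
  [58, 58, 49, 58, 69, 58, ∞]
D(3):
  [∞, 10, 10, 63, 45, 17, 75]
  [83, ∞, 40, 73, 45, 80, 85]
  [47, 47, ∞, 47, 45, 78, 80]
  [78, 78, 53, ∞, 85, 87, 78]
  [98, 47, 97, 63, ∞, 78, 80]
  [61, 61, 70, 80, 57, ∞, 70]
  [58, 58, 49, 58, 69, 58, ∞]
D(4):
  [∞, 63, 53, 63, 63, 63, 75]
  [83, ∞, 53, 73, 73, 80, 85]
  [47, 47, ∞, 47, 47, 78, 80]
  [78, 78, 53, ∞, 85, 87, 78]
  [98, 63, 97, 63, ∞, 78, 80]
  [78, 78, 70, 80, 80, ∞, 78]
  [58, 58, 53, 58, 69, 58, ∞]
D(5):
  [∞, 63, 63, 63, 63, 63, 75]
  [83, ∞, 73, 73, 73, 80, 85]
  [47, 47, ∞, 47, 47, 78, 80]
  [85, 78, 85, ∞, 85, 87, 80]
  [98, 63, 97, 63, ∞, 78, 80]
  [80, 78, 80, 80, 80, ∞, 80]
  [69, 63, 69, 63, 69, 69, ∞]
D(6):
  [∞, 63, 63, 63, 63, 63, 75]
  [83, ∞, 80, 80, 80, 80, 85]
  [78, 78, ∞, 78, 78, 78, 80]
  [85, 78, 85, ∞, 85, 87, 80]
  [98, 78, 97, 78, ∞, 78, 80]
  [80, 78, 80, 80, 80, ∞, 80]
  [69, 69, 69, 69, 69, 69, ∞]
D(7):
  [∞, 69, 69, 69, 69, 69, 75]
  [83, ∞, 80, 80, 80, 80, 85]
  [78, 78, ∞, 78, 78, 78, 80]
  [85, 78, 85, ∞, 85, 87, 80]
  [98, 78, 97, 78, ∞, 78, 80]
  [80, 78, 80, 80, 80, ∞, 80]
  [69, 69, 69, 69, 69, 69, ∞]
Answer: G*[2][6] = 80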